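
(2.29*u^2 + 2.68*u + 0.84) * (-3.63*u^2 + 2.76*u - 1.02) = -8.3127*u^4 - 3.408*u^3 + 2.0118*u^2 - 0.4152*u - 0.8568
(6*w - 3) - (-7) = 6*w + 4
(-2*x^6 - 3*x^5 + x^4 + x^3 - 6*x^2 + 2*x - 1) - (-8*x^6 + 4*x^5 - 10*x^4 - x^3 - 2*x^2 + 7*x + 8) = 6*x^6 - 7*x^5 + 11*x^4 + 2*x^3 - 4*x^2 - 5*x - 9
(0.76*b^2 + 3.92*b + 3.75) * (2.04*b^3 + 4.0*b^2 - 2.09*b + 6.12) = 1.5504*b^5 + 11.0368*b^4 + 21.7416*b^3 + 11.4584*b^2 + 16.1529*b + 22.95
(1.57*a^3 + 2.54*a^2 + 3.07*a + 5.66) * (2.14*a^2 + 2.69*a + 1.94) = 3.3598*a^5 + 9.6589*a^4 + 16.4482*a^3 + 25.2983*a^2 + 21.1812*a + 10.9804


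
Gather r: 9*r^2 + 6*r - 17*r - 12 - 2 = 9*r^2 - 11*r - 14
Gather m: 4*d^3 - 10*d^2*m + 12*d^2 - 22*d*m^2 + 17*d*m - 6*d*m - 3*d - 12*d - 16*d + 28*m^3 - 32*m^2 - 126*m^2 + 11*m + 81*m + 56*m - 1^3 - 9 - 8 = 4*d^3 + 12*d^2 - 31*d + 28*m^3 + m^2*(-22*d - 158) + m*(-10*d^2 + 11*d + 148) - 18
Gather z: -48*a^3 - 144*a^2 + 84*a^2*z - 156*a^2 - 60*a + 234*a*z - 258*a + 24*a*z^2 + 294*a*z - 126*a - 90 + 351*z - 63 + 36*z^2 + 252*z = -48*a^3 - 300*a^2 - 444*a + z^2*(24*a + 36) + z*(84*a^2 + 528*a + 603) - 153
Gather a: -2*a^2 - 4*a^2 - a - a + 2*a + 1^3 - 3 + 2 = -6*a^2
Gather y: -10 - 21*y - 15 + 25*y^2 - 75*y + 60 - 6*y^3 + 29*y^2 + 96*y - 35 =-6*y^3 + 54*y^2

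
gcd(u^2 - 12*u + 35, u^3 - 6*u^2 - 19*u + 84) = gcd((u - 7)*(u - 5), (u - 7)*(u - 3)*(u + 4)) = u - 7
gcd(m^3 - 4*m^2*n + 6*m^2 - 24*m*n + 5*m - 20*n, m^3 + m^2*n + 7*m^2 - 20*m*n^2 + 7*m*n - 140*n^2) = m - 4*n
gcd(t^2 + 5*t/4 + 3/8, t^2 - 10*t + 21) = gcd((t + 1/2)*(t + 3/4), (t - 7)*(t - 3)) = 1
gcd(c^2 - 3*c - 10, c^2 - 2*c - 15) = c - 5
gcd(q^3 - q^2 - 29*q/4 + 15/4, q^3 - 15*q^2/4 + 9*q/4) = q - 3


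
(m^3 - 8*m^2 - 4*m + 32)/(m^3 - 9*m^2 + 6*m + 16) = (m + 2)/(m + 1)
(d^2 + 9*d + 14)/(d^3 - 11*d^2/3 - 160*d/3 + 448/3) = 3*(d + 2)/(3*d^2 - 32*d + 64)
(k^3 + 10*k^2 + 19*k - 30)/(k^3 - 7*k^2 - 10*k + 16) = (k^2 + 11*k + 30)/(k^2 - 6*k - 16)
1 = 1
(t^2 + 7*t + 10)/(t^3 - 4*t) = (t + 5)/(t*(t - 2))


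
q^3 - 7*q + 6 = (q - 2)*(q - 1)*(q + 3)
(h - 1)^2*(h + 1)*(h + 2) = h^4 + h^3 - 3*h^2 - h + 2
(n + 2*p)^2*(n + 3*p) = n^3 + 7*n^2*p + 16*n*p^2 + 12*p^3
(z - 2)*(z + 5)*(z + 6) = z^3 + 9*z^2 + 8*z - 60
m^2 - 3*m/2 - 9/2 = (m - 3)*(m + 3/2)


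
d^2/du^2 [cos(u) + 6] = -cos(u)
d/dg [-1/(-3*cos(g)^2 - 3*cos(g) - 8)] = 3*(2*cos(g) + 1)*sin(g)/(3*cos(g)^2 + 3*cos(g) + 8)^2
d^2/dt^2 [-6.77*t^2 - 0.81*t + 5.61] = -13.5400000000000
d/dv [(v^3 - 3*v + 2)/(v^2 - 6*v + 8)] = (v^4 - 12*v^3 + 27*v^2 - 4*v - 12)/(v^4 - 12*v^3 + 52*v^2 - 96*v + 64)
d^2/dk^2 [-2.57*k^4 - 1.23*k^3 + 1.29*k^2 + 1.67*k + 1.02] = -30.84*k^2 - 7.38*k + 2.58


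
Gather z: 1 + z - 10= z - 9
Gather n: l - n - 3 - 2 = l - n - 5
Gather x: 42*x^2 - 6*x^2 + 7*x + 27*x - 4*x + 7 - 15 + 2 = 36*x^2 + 30*x - 6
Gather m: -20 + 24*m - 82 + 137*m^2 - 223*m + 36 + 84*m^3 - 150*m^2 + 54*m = 84*m^3 - 13*m^2 - 145*m - 66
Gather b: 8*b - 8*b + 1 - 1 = 0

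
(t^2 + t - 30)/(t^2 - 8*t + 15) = (t + 6)/(t - 3)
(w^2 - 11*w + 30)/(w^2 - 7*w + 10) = (w - 6)/(w - 2)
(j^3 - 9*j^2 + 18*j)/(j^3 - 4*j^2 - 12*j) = (j - 3)/(j + 2)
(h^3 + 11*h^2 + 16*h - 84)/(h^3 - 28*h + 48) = (h + 7)/(h - 4)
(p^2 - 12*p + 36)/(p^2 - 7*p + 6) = (p - 6)/(p - 1)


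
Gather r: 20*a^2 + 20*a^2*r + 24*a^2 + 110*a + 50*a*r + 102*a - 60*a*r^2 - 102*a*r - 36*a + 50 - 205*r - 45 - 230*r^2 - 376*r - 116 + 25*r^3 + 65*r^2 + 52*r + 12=44*a^2 + 176*a + 25*r^3 + r^2*(-60*a - 165) + r*(20*a^2 - 52*a - 529) - 99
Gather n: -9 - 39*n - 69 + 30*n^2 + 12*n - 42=30*n^2 - 27*n - 120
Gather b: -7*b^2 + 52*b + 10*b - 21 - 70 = -7*b^2 + 62*b - 91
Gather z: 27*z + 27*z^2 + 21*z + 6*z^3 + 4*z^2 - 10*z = 6*z^3 + 31*z^2 + 38*z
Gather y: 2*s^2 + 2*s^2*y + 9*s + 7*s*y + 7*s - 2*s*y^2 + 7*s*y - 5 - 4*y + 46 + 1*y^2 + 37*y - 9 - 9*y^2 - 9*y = 2*s^2 + 16*s + y^2*(-2*s - 8) + y*(2*s^2 + 14*s + 24) + 32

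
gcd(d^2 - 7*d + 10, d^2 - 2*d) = d - 2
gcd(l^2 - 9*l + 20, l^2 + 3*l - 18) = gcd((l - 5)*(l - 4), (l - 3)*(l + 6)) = 1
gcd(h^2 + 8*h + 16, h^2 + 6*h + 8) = h + 4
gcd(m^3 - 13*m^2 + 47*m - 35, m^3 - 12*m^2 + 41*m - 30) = m^2 - 6*m + 5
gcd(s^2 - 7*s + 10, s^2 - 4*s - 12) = 1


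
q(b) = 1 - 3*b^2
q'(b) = -6*b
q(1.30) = -4.07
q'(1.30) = -7.80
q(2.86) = -23.54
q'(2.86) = -17.16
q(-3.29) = -31.47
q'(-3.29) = 19.74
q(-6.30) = -118.07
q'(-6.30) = 37.80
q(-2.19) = -13.39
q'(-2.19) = 13.14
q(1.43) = -5.13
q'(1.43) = -8.58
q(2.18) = -13.26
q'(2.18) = -13.08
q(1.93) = -10.17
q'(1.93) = -11.58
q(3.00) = -26.00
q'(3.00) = -18.00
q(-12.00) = -431.00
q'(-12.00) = 72.00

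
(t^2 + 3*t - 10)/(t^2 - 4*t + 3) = (t^2 + 3*t - 10)/(t^2 - 4*t + 3)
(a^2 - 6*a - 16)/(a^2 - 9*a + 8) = (a + 2)/(a - 1)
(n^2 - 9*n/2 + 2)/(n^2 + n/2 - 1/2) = (n - 4)/(n + 1)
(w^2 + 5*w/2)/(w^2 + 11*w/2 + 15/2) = w/(w + 3)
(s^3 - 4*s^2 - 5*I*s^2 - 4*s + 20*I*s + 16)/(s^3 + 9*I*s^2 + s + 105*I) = (s^3 + s^2*(-4 - 5*I) + s*(-4 + 20*I) + 16)/(s^3 + 9*I*s^2 + s + 105*I)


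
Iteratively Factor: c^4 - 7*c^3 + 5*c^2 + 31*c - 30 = (c - 5)*(c^3 - 2*c^2 - 5*c + 6) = (c - 5)*(c - 3)*(c^2 + c - 2) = (c - 5)*(c - 3)*(c + 2)*(c - 1)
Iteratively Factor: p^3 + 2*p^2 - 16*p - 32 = (p + 2)*(p^2 - 16) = (p + 2)*(p + 4)*(p - 4)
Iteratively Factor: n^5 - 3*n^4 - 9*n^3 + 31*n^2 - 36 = (n - 3)*(n^4 - 9*n^2 + 4*n + 12) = (n - 3)*(n - 2)*(n^3 + 2*n^2 - 5*n - 6) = (n - 3)*(n - 2)^2*(n^2 + 4*n + 3) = (n - 3)*(n - 2)^2*(n + 3)*(n + 1)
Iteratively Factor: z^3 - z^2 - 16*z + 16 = (z - 4)*(z^2 + 3*z - 4) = (z - 4)*(z - 1)*(z + 4)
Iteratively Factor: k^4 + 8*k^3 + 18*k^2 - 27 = (k + 3)*(k^3 + 5*k^2 + 3*k - 9) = (k + 3)^2*(k^2 + 2*k - 3) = (k + 3)^3*(k - 1)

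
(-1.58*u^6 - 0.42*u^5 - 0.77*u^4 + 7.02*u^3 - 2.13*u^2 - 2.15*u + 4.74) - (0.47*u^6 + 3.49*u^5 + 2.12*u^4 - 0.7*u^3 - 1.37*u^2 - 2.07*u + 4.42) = -2.05*u^6 - 3.91*u^5 - 2.89*u^4 + 7.72*u^3 - 0.76*u^2 - 0.0800000000000001*u + 0.32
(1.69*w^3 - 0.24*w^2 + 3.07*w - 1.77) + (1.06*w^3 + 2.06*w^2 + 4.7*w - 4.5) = 2.75*w^3 + 1.82*w^2 + 7.77*w - 6.27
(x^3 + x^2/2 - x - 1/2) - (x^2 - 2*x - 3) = x^3 - x^2/2 + x + 5/2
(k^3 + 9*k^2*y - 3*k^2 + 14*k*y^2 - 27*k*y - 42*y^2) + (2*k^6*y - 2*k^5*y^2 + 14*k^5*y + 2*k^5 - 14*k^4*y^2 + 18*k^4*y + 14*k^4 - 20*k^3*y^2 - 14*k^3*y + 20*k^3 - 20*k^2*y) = 2*k^6*y - 2*k^5*y^2 + 14*k^5*y + 2*k^5 - 14*k^4*y^2 + 18*k^4*y + 14*k^4 - 20*k^3*y^2 - 14*k^3*y + 21*k^3 - 11*k^2*y - 3*k^2 + 14*k*y^2 - 27*k*y - 42*y^2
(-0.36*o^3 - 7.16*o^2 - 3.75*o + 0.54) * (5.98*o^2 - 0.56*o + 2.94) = -2.1528*o^5 - 42.6152*o^4 - 19.4738*o^3 - 15.7212*o^2 - 11.3274*o + 1.5876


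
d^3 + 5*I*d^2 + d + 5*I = (d - I)*(d + I)*(d + 5*I)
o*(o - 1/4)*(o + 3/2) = o^3 + 5*o^2/4 - 3*o/8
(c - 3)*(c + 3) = c^2 - 9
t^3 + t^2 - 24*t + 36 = (t - 3)*(t - 2)*(t + 6)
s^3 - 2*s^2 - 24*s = s*(s - 6)*(s + 4)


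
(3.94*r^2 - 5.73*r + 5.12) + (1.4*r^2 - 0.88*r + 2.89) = 5.34*r^2 - 6.61*r + 8.01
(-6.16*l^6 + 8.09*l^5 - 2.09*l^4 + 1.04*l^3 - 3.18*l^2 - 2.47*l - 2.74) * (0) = 0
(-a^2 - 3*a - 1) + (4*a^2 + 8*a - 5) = 3*a^2 + 5*a - 6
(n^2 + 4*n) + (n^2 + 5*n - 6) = 2*n^2 + 9*n - 6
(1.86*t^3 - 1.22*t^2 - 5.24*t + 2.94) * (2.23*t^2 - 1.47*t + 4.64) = 4.1478*t^5 - 5.4548*t^4 - 1.2614*t^3 + 8.5982*t^2 - 28.6354*t + 13.6416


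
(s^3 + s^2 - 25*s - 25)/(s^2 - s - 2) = (s^2 - 25)/(s - 2)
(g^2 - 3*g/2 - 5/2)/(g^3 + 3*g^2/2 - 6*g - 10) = (g + 1)/(g^2 + 4*g + 4)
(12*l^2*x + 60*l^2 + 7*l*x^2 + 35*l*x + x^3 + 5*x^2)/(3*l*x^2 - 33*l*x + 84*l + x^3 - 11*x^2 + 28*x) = (4*l*x + 20*l + x^2 + 5*x)/(x^2 - 11*x + 28)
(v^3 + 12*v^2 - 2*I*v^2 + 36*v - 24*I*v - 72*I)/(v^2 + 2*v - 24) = (v^2 + 2*v*(3 - I) - 12*I)/(v - 4)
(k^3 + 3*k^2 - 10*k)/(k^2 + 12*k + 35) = k*(k - 2)/(k + 7)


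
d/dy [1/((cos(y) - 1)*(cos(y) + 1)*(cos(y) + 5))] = (-3 + 10*cos(y)/sin(y)^2 + 2/sin(y)^2)/((cos(y) + 5)^2*sin(y))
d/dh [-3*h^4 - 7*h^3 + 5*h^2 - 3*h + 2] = -12*h^3 - 21*h^2 + 10*h - 3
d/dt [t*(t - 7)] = 2*t - 7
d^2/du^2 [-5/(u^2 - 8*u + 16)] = -30/(u^4 - 16*u^3 + 96*u^2 - 256*u + 256)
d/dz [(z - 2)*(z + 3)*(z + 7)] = 3*z^2 + 16*z + 1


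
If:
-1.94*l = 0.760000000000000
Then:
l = -0.39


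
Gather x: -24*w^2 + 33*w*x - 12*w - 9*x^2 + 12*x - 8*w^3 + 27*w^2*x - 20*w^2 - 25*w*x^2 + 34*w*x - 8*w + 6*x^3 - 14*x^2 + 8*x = -8*w^3 - 44*w^2 - 20*w + 6*x^3 + x^2*(-25*w - 23) + x*(27*w^2 + 67*w + 20)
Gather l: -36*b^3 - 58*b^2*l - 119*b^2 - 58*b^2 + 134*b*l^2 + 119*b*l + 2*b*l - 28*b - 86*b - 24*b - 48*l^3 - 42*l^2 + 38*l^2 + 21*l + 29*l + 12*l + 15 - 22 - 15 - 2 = -36*b^3 - 177*b^2 - 138*b - 48*l^3 + l^2*(134*b - 4) + l*(-58*b^2 + 121*b + 62) - 24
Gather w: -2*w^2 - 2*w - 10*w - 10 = -2*w^2 - 12*w - 10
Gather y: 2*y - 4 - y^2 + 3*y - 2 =-y^2 + 5*y - 6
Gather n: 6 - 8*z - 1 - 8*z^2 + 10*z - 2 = -8*z^2 + 2*z + 3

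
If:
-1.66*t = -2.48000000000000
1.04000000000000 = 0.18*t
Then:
No Solution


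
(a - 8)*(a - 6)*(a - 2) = a^3 - 16*a^2 + 76*a - 96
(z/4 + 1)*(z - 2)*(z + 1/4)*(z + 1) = z^4/4 + 13*z^3/16 - 21*z^2/16 - 19*z/8 - 1/2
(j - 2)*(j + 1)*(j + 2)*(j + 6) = j^4 + 7*j^3 + 2*j^2 - 28*j - 24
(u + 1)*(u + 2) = u^2 + 3*u + 2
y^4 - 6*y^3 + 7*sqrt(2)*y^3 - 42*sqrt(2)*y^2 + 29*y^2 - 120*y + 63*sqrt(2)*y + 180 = (y - 3)^2*(y + 2*sqrt(2))*(y + 5*sqrt(2))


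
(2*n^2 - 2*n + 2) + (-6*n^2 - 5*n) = -4*n^2 - 7*n + 2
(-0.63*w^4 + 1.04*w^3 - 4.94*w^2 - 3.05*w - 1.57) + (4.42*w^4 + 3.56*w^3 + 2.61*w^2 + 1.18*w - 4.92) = 3.79*w^4 + 4.6*w^3 - 2.33*w^2 - 1.87*w - 6.49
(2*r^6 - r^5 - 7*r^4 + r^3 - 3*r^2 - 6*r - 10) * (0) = 0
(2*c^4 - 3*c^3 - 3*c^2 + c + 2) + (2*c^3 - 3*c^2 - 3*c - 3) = 2*c^4 - c^3 - 6*c^2 - 2*c - 1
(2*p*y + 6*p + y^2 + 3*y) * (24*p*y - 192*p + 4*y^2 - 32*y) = 48*p^2*y^2 - 240*p^2*y - 1152*p^2 + 32*p*y^3 - 160*p*y^2 - 768*p*y + 4*y^4 - 20*y^3 - 96*y^2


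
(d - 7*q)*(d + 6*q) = d^2 - d*q - 42*q^2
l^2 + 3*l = l*(l + 3)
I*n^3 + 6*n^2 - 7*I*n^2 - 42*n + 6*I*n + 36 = (n - 6)*(n - 6*I)*(I*n - I)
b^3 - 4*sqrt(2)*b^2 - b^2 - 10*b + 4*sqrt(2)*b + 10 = (b - 1)*(b - 5*sqrt(2))*(b + sqrt(2))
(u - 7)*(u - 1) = u^2 - 8*u + 7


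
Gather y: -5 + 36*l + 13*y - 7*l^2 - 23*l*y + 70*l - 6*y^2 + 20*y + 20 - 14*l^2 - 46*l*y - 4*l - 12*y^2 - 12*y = -21*l^2 + 102*l - 18*y^2 + y*(21 - 69*l) + 15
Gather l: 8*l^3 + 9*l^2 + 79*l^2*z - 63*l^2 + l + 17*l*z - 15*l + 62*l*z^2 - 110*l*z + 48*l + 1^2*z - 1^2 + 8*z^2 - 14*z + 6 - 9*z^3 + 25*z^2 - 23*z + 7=8*l^3 + l^2*(79*z - 54) + l*(62*z^2 - 93*z + 34) - 9*z^3 + 33*z^2 - 36*z + 12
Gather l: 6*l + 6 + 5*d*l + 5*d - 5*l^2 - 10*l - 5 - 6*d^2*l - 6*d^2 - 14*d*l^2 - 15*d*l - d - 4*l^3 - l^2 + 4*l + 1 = -6*d^2 + 4*d - 4*l^3 + l^2*(-14*d - 6) + l*(-6*d^2 - 10*d) + 2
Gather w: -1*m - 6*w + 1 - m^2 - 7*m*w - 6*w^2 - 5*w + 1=-m^2 - m - 6*w^2 + w*(-7*m - 11) + 2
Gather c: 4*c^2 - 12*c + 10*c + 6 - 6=4*c^2 - 2*c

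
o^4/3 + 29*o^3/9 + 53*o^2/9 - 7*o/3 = o*(o/3 + 1)*(o - 1/3)*(o + 7)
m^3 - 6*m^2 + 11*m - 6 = (m - 3)*(m - 2)*(m - 1)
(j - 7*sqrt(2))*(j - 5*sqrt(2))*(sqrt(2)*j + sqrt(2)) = sqrt(2)*j^3 - 24*j^2 + sqrt(2)*j^2 - 24*j + 70*sqrt(2)*j + 70*sqrt(2)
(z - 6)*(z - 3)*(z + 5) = z^3 - 4*z^2 - 27*z + 90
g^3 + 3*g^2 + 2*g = g*(g + 1)*(g + 2)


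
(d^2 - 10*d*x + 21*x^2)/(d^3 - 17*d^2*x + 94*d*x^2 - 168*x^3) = (d - 3*x)/(d^2 - 10*d*x + 24*x^2)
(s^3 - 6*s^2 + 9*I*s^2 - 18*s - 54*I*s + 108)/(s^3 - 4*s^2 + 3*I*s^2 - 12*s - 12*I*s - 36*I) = (s + 6*I)/(s + 2)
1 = 1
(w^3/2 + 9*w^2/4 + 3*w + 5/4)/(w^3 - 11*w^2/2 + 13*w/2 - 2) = (2*w^3 + 9*w^2 + 12*w + 5)/(2*(2*w^3 - 11*w^2 + 13*w - 4))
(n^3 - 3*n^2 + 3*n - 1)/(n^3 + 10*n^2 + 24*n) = (n^3 - 3*n^2 + 3*n - 1)/(n*(n^2 + 10*n + 24))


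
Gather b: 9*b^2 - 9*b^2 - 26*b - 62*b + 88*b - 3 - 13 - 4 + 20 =0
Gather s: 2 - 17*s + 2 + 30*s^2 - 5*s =30*s^2 - 22*s + 4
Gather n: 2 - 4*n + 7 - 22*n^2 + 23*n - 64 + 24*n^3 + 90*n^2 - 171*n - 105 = 24*n^3 + 68*n^2 - 152*n - 160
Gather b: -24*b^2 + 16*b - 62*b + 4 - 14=-24*b^2 - 46*b - 10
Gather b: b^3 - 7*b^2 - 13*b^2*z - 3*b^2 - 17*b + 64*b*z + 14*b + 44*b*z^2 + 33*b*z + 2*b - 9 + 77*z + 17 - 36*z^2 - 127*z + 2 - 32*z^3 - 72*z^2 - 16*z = b^3 + b^2*(-13*z - 10) + b*(44*z^2 + 97*z - 1) - 32*z^3 - 108*z^2 - 66*z + 10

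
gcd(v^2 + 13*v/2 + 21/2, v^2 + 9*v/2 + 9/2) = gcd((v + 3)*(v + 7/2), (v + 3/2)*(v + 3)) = v + 3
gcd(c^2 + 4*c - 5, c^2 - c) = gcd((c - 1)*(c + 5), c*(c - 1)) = c - 1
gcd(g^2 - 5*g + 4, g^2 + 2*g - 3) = g - 1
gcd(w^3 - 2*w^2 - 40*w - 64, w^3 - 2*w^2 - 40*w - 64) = w^3 - 2*w^2 - 40*w - 64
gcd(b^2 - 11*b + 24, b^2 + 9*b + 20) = 1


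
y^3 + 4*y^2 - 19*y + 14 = (y - 2)*(y - 1)*(y + 7)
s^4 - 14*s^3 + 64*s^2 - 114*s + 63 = (s - 7)*(s - 3)^2*(s - 1)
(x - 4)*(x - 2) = x^2 - 6*x + 8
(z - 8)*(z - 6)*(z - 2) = z^3 - 16*z^2 + 76*z - 96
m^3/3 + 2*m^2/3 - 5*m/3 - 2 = (m/3 + 1/3)*(m - 2)*(m + 3)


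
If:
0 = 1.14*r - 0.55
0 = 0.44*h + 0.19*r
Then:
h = -0.21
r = 0.48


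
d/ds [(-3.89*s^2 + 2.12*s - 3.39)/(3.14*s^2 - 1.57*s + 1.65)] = (-0.549500000000002*s^2 + 8.4522*s - 1.8243)/(9.8596*s^4 - 9.8596*s^3 + 12.8269*s^2 - 5.181*s + 2.7225)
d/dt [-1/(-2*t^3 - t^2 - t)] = (-6*t^2 - 2*t - 1)/(t^2*(2*t^2 + t + 1)^2)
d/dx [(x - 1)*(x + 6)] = 2*x + 5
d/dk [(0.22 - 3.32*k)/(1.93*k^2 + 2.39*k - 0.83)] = (6.4076*k^2 - 0.8492*k + 2.2298)/(3.7249*k^4 + 9.2254*k^3 + 2.5083*k^2 - 3.9674*k + 0.6889)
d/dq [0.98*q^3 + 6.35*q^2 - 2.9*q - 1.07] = 2.94*q^2 + 12.7*q - 2.9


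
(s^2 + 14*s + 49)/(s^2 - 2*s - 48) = (s^2 + 14*s + 49)/(s^2 - 2*s - 48)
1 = 1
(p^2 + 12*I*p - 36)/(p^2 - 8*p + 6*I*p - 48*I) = (p + 6*I)/(p - 8)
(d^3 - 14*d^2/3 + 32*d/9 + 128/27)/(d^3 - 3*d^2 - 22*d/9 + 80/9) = (9*d^2 - 18*d - 16)/(3*(3*d^2 - d - 10))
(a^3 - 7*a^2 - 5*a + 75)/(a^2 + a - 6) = (a^2 - 10*a + 25)/(a - 2)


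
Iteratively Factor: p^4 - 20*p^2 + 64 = (p - 2)*(p^3 + 2*p^2 - 16*p - 32) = (p - 2)*(p + 2)*(p^2 - 16) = (p - 4)*(p - 2)*(p + 2)*(p + 4)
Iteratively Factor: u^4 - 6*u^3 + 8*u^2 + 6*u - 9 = (u - 3)*(u^3 - 3*u^2 - u + 3) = (u - 3)*(u - 1)*(u^2 - 2*u - 3) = (u - 3)^2*(u - 1)*(u + 1)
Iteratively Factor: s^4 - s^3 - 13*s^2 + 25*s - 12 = (s - 3)*(s^3 + 2*s^2 - 7*s + 4) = (s - 3)*(s + 4)*(s^2 - 2*s + 1) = (s - 3)*(s - 1)*(s + 4)*(s - 1)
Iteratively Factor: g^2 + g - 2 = (g + 2)*(g - 1)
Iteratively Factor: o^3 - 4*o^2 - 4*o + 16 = (o + 2)*(o^2 - 6*o + 8) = (o - 2)*(o + 2)*(o - 4)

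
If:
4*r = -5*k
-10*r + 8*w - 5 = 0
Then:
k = 2/5 - 16*w/25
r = 4*w/5 - 1/2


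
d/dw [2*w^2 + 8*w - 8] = 4*w + 8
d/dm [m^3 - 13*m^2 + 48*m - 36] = 3*m^2 - 26*m + 48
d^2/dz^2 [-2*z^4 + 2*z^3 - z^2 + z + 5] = -24*z^2 + 12*z - 2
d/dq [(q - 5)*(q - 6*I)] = 2*q - 5 - 6*I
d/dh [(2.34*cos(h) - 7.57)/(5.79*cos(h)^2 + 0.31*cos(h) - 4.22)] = (13.5486*cos(h)^2 - 87.6606*cos(h) + 7.5281)*sin(h)/(33.5241*cos(h)^4 + 3.5898*cos(h)^3 - 48.7715*cos(h)^2 - 2.6164*cos(h) + 17.8084)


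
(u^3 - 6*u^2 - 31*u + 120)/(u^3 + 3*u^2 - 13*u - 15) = (u - 8)/(u + 1)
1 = 1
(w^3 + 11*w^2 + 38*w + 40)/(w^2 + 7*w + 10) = w + 4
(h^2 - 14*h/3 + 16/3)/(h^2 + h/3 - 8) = (h - 2)/(h + 3)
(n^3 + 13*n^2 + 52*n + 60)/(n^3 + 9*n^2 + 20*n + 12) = (n + 5)/(n + 1)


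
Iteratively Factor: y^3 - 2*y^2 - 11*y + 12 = (y - 4)*(y^2 + 2*y - 3) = (y - 4)*(y + 3)*(y - 1)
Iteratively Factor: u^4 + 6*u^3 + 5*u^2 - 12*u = (u)*(u^3 + 6*u^2 + 5*u - 12) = u*(u - 1)*(u^2 + 7*u + 12) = u*(u - 1)*(u + 3)*(u + 4)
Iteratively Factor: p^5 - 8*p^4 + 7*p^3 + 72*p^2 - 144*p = (p)*(p^4 - 8*p^3 + 7*p^2 + 72*p - 144) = p*(p - 4)*(p^3 - 4*p^2 - 9*p + 36) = p*(p - 4)*(p + 3)*(p^2 - 7*p + 12) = p*(p - 4)^2*(p + 3)*(p - 3)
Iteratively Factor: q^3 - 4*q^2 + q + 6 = (q - 3)*(q^2 - q - 2) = (q - 3)*(q + 1)*(q - 2)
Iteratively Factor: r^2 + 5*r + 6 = (r + 2)*(r + 3)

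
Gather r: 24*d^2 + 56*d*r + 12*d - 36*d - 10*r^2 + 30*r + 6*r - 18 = 24*d^2 - 24*d - 10*r^2 + r*(56*d + 36) - 18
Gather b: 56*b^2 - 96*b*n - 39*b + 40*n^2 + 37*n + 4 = 56*b^2 + b*(-96*n - 39) + 40*n^2 + 37*n + 4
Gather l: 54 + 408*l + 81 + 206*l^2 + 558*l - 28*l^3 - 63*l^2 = -28*l^3 + 143*l^2 + 966*l + 135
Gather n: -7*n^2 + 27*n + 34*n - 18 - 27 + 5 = -7*n^2 + 61*n - 40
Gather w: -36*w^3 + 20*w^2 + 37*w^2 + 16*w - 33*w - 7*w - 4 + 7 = -36*w^3 + 57*w^2 - 24*w + 3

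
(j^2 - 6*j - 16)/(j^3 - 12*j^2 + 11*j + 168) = (j + 2)/(j^2 - 4*j - 21)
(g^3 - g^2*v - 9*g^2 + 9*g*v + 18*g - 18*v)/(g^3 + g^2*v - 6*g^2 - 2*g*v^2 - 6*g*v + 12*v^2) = (g - 3)/(g + 2*v)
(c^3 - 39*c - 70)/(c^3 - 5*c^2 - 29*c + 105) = (c + 2)/(c - 3)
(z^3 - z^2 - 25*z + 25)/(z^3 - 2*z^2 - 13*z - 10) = (z^2 + 4*z - 5)/(z^2 + 3*z + 2)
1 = 1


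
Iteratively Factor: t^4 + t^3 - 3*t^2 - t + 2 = (t - 1)*(t^3 + 2*t^2 - t - 2) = (t - 1)*(t + 1)*(t^2 + t - 2) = (t - 1)*(t + 1)*(t + 2)*(t - 1)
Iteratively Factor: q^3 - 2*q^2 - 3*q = (q + 1)*(q^2 - 3*q) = q*(q + 1)*(q - 3)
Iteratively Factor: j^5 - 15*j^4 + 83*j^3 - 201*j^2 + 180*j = (j - 5)*(j^4 - 10*j^3 + 33*j^2 - 36*j) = j*(j - 5)*(j^3 - 10*j^2 + 33*j - 36) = j*(j - 5)*(j - 4)*(j^2 - 6*j + 9) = j*(j - 5)*(j - 4)*(j - 3)*(j - 3)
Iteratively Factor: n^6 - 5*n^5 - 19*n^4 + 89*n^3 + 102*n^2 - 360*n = (n)*(n^5 - 5*n^4 - 19*n^3 + 89*n^2 + 102*n - 360) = n*(n - 4)*(n^4 - n^3 - 23*n^2 - 3*n + 90) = n*(n - 4)*(n + 3)*(n^3 - 4*n^2 - 11*n + 30) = n*(n - 4)*(n - 2)*(n + 3)*(n^2 - 2*n - 15) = n*(n - 4)*(n - 2)*(n + 3)^2*(n - 5)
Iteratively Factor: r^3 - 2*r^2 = (r - 2)*(r^2) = r*(r - 2)*(r)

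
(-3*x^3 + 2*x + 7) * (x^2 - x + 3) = -3*x^5 + 3*x^4 - 7*x^3 + 5*x^2 - x + 21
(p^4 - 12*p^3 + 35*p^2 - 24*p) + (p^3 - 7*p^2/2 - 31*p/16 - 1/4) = p^4 - 11*p^3 + 63*p^2/2 - 415*p/16 - 1/4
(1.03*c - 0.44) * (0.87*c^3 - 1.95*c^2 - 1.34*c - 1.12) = 0.8961*c^4 - 2.3913*c^3 - 0.5222*c^2 - 0.564*c + 0.4928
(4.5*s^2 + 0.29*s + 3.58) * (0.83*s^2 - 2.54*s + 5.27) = 3.735*s^4 - 11.1893*s^3 + 25.9498*s^2 - 7.5649*s + 18.8666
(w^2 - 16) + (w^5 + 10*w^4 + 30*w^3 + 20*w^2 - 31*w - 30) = w^5 + 10*w^4 + 30*w^3 + 21*w^2 - 31*w - 46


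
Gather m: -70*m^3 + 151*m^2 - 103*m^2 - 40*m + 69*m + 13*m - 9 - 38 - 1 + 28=-70*m^3 + 48*m^2 + 42*m - 20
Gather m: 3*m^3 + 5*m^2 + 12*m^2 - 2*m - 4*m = 3*m^3 + 17*m^2 - 6*m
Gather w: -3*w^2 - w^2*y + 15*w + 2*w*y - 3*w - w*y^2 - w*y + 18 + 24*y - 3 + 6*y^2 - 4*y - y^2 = w^2*(-y - 3) + w*(-y^2 + y + 12) + 5*y^2 + 20*y + 15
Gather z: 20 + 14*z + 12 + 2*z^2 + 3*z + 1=2*z^2 + 17*z + 33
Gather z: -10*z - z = -11*z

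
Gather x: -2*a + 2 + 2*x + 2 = -2*a + 2*x + 4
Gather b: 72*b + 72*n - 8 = 72*b + 72*n - 8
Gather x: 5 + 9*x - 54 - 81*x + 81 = 32 - 72*x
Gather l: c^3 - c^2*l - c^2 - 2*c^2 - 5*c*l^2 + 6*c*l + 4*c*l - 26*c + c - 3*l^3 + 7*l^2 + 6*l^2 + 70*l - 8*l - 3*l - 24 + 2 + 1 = c^3 - 3*c^2 - 25*c - 3*l^3 + l^2*(13 - 5*c) + l*(-c^2 + 10*c + 59) - 21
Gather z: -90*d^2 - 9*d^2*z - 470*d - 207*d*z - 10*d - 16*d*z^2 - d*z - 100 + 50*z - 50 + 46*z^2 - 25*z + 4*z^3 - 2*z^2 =-90*d^2 - 480*d + 4*z^3 + z^2*(44 - 16*d) + z*(-9*d^2 - 208*d + 25) - 150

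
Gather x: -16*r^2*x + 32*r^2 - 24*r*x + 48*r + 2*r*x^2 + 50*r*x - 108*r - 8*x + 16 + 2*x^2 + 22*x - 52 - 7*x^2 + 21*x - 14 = 32*r^2 - 60*r + x^2*(2*r - 5) + x*(-16*r^2 + 26*r + 35) - 50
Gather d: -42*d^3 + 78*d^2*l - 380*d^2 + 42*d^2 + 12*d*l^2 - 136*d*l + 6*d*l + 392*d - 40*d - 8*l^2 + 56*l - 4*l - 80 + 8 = -42*d^3 + d^2*(78*l - 338) + d*(12*l^2 - 130*l + 352) - 8*l^2 + 52*l - 72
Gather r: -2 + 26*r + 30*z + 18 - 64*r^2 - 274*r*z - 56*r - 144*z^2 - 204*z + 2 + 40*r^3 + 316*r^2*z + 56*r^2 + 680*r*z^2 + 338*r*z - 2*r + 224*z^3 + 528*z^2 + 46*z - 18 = 40*r^3 + r^2*(316*z - 8) + r*(680*z^2 + 64*z - 32) + 224*z^3 + 384*z^2 - 128*z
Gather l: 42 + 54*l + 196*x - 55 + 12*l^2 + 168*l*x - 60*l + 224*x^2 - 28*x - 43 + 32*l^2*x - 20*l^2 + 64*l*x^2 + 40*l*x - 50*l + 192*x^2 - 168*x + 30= l^2*(32*x - 8) + l*(64*x^2 + 208*x - 56) + 416*x^2 - 26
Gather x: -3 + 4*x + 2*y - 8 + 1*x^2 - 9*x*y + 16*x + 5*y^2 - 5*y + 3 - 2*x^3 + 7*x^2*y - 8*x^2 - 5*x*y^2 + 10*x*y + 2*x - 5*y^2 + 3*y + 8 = -2*x^3 + x^2*(7*y - 7) + x*(-5*y^2 + y + 22)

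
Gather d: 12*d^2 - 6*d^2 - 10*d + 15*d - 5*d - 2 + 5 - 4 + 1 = 6*d^2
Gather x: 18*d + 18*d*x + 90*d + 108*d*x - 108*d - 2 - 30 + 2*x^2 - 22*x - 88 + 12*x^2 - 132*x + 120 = 14*x^2 + x*(126*d - 154)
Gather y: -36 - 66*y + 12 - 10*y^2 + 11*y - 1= -10*y^2 - 55*y - 25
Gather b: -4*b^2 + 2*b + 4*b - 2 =-4*b^2 + 6*b - 2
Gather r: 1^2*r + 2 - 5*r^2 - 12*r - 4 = -5*r^2 - 11*r - 2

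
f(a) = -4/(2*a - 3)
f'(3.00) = 0.89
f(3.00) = -1.33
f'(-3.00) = 0.10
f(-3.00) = 0.44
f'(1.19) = 20.81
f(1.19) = 6.45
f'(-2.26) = 0.14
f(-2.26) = 0.53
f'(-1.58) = 0.21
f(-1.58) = 0.65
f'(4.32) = 0.25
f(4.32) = -0.71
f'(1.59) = 246.91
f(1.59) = -22.22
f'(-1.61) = 0.21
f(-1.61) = 0.64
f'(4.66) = 0.20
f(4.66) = -0.63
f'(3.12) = 0.76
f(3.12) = -1.23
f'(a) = 8/(2*a - 3)^2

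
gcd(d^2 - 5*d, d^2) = d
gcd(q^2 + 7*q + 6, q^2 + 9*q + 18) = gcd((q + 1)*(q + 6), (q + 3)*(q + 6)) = q + 6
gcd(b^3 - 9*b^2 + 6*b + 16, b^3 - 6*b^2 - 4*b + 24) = b - 2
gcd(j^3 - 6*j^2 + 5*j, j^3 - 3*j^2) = j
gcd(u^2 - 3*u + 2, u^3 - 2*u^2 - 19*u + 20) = u - 1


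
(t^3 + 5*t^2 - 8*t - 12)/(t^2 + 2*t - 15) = (t^3 + 5*t^2 - 8*t - 12)/(t^2 + 2*t - 15)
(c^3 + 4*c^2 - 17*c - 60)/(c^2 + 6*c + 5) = (c^2 - c - 12)/(c + 1)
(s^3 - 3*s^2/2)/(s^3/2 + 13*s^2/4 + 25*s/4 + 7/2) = s^2*(4*s - 6)/(2*s^3 + 13*s^2 + 25*s + 14)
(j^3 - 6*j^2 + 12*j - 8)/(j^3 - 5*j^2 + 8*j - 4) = (j - 2)/(j - 1)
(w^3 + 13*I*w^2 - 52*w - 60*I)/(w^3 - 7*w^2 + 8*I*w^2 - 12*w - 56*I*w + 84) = (w + 5*I)/(w - 7)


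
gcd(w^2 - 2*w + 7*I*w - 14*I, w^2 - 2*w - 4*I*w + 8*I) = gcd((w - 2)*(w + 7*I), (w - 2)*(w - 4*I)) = w - 2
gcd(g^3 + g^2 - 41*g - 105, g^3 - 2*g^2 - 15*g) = g + 3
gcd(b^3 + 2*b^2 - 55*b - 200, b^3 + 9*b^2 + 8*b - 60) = b + 5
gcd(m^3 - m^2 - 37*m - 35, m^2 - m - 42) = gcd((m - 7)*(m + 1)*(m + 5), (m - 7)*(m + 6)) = m - 7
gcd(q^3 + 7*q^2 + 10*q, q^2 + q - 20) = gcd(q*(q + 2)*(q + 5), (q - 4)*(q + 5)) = q + 5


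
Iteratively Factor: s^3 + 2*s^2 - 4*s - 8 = (s + 2)*(s^2 - 4) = (s - 2)*(s + 2)*(s + 2)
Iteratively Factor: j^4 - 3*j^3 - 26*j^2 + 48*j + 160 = (j - 5)*(j^3 + 2*j^2 - 16*j - 32) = (j - 5)*(j + 2)*(j^2 - 16) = (j - 5)*(j + 2)*(j + 4)*(j - 4)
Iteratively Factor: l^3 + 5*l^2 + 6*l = (l)*(l^2 + 5*l + 6) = l*(l + 3)*(l + 2)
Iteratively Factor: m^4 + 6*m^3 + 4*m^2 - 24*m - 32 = (m + 2)*(m^3 + 4*m^2 - 4*m - 16) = (m + 2)^2*(m^2 + 2*m - 8) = (m - 2)*(m + 2)^2*(m + 4)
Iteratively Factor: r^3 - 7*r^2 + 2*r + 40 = (r + 2)*(r^2 - 9*r + 20) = (r - 4)*(r + 2)*(r - 5)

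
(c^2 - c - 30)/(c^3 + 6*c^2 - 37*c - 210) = 1/(c + 7)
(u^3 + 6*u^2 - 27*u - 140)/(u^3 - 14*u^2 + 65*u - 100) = (u^2 + 11*u + 28)/(u^2 - 9*u + 20)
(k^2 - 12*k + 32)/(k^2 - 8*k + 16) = (k - 8)/(k - 4)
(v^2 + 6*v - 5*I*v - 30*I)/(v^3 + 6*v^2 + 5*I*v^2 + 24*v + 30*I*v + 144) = (v - 5*I)/(v^2 + 5*I*v + 24)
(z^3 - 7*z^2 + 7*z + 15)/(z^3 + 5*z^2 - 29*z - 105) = (z^2 - 2*z - 3)/(z^2 + 10*z + 21)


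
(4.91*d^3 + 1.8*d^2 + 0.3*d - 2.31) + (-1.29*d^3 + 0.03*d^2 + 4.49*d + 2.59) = 3.62*d^3 + 1.83*d^2 + 4.79*d + 0.28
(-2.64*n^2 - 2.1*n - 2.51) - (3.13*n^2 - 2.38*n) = -5.77*n^2 + 0.28*n - 2.51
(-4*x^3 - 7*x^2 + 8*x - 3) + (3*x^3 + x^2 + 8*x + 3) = -x^3 - 6*x^2 + 16*x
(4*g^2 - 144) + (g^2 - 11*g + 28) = 5*g^2 - 11*g - 116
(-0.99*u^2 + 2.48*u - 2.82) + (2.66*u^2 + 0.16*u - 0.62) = 1.67*u^2 + 2.64*u - 3.44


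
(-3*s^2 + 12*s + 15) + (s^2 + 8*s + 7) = -2*s^2 + 20*s + 22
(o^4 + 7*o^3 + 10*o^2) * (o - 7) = o^5 - 39*o^3 - 70*o^2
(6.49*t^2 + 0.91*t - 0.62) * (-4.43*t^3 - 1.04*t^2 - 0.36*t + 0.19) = -28.7507*t^5 - 10.7809*t^4 - 0.5362*t^3 + 1.5503*t^2 + 0.3961*t - 0.1178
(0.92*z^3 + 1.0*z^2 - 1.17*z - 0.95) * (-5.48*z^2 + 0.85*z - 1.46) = -5.0416*z^5 - 4.698*z^4 + 5.9184*z^3 + 2.7515*z^2 + 0.9007*z + 1.387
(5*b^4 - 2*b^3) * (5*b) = 25*b^5 - 10*b^4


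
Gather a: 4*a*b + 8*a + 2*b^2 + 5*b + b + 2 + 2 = a*(4*b + 8) + 2*b^2 + 6*b + 4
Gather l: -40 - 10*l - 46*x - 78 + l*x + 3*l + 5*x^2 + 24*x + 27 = l*(x - 7) + 5*x^2 - 22*x - 91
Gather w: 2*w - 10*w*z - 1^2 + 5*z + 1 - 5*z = w*(2 - 10*z)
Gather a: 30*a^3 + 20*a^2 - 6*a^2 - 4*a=30*a^3 + 14*a^2 - 4*a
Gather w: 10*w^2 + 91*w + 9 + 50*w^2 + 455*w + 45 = 60*w^2 + 546*w + 54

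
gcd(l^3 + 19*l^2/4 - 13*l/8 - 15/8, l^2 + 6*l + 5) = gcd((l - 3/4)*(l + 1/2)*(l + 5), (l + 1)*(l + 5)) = l + 5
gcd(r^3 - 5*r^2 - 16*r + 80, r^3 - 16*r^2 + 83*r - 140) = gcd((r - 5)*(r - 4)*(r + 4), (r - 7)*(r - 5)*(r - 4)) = r^2 - 9*r + 20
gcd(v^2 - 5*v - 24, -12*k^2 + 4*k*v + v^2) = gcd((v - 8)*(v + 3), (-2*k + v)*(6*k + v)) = 1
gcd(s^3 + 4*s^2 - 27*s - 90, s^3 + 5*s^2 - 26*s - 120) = s^2 + s - 30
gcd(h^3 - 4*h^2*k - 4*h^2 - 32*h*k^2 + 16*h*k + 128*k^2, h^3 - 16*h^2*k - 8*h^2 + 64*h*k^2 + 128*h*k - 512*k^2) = h - 8*k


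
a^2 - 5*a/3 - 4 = (a - 3)*(a + 4/3)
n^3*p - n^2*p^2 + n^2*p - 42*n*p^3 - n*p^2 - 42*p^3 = (n - 7*p)*(n + 6*p)*(n*p + p)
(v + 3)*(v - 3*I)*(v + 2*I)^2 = v^4 + 3*v^3 + I*v^3 + 8*v^2 + 3*I*v^2 + 24*v + 12*I*v + 36*I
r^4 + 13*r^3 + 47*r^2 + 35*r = r*(r + 1)*(r + 5)*(r + 7)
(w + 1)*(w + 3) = w^2 + 4*w + 3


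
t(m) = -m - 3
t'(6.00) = -1.00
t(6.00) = -9.00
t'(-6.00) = -1.00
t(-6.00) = 3.00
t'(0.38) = -1.00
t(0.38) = -3.38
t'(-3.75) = -1.00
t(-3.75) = 0.75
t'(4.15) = -1.00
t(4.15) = -7.15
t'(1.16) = -1.00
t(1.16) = -4.16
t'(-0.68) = -1.00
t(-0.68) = -2.32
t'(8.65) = -1.00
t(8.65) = -11.65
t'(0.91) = -1.00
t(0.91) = -3.91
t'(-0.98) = -1.00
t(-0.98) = -2.02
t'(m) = -1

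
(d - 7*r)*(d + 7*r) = d^2 - 49*r^2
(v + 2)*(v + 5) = v^2 + 7*v + 10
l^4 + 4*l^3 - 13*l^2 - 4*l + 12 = (l - 2)*(l - 1)*(l + 1)*(l + 6)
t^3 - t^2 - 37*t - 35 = (t - 7)*(t + 1)*(t + 5)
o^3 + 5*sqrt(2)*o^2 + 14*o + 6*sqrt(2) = (o + sqrt(2))^2*(o + 3*sqrt(2))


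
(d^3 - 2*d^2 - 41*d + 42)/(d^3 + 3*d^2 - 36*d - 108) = (d^2 - 8*d + 7)/(d^2 - 3*d - 18)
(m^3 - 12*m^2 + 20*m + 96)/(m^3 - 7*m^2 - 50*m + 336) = (m + 2)/(m + 7)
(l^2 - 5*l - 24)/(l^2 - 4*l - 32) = (l + 3)/(l + 4)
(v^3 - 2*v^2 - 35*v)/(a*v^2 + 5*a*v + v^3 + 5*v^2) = (v - 7)/(a + v)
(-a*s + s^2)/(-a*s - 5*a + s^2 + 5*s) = s/(s + 5)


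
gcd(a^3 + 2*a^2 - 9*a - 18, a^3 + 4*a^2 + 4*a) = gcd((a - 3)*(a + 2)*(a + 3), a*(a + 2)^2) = a + 2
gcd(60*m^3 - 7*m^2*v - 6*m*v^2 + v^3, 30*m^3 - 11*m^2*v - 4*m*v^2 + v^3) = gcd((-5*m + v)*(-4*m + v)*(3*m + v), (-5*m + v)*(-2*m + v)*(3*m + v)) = -15*m^2 - 2*m*v + v^2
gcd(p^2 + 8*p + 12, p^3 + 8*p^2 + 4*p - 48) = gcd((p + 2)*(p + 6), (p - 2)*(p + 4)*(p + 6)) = p + 6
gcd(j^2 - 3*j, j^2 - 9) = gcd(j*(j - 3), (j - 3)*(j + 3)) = j - 3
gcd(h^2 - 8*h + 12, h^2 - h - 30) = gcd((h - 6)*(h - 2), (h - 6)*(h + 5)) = h - 6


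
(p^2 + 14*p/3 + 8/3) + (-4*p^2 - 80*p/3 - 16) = -3*p^2 - 22*p - 40/3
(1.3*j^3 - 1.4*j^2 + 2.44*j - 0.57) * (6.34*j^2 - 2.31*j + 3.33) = 8.242*j^5 - 11.879*j^4 + 23.0326*j^3 - 13.9122*j^2 + 9.4419*j - 1.8981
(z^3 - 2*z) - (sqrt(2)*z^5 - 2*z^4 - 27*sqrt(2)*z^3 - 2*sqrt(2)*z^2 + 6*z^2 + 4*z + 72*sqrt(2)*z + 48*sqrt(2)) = -sqrt(2)*z^5 + 2*z^4 + z^3 + 27*sqrt(2)*z^3 - 6*z^2 + 2*sqrt(2)*z^2 - 72*sqrt(2)*z - 6*z - 48*sqrt(2)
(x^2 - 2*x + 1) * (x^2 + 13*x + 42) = x^4 + 11*x^3 + 17*x^2 - 71*x + 42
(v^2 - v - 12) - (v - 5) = v^2 - 2*v - 7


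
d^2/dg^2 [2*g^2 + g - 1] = 4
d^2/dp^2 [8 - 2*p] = 0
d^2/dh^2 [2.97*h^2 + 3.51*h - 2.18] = 5.94000000000000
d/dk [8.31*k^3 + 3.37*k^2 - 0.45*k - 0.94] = 24.93*k^2 + 6.74*k - 0.45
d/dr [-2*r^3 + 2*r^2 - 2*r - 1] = -6*r^2 + 4*r - 2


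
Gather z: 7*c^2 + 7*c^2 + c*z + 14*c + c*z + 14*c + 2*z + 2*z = 14*c^2 + 28*c + z*(2*c + 4)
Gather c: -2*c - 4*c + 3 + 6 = 9 - 6*c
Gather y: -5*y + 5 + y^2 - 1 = y^2 - 5*y + 4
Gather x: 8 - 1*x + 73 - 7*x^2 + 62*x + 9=-7*x^2 + 61*x + 90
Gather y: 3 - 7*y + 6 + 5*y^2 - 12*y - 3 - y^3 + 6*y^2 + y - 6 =-y^3 + 11*y^2 - 18*y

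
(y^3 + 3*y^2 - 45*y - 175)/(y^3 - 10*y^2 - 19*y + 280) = (y + 5)/(y - 8)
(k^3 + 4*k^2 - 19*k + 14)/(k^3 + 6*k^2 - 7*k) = (k - 2)/k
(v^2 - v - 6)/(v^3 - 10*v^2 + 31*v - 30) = (v + 2)/(v^2 - 7*v + 10)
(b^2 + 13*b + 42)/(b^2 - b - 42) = (b + 7)/(b - 7)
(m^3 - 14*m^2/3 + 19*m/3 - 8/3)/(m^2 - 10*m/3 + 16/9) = 3*(m^2 - 2*m + 1)/(3*m - 2)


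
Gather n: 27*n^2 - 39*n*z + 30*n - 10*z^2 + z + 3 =27*n^2 + n*(30 - 39*z) - 10*z^2 + z + 3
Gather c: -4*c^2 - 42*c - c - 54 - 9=-4*c^2 - 43*c - 63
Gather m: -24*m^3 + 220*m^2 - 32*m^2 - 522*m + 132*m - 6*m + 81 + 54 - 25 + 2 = -24*m^3 + 188*m^2 - 396*m + 112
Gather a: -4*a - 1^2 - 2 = -4*a - 3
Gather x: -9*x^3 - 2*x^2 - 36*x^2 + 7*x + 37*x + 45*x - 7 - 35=-9*x^3 - 38*x^2 + 89*x - 42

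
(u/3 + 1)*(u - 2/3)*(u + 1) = u^3/3 + 10*u^2/9 + u/9 - 2/3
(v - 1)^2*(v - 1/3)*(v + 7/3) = v^4 - 34*v^2/9 + 32*v/9 - 7/9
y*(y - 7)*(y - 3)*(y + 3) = y^4 - 7*y^3 - 9*y^2 + 63*y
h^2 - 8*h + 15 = (h - 5)*(h - 3)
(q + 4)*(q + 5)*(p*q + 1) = p*q^3 + 9*p*q^2 + 20*p*q + q^2 + 9*q + 20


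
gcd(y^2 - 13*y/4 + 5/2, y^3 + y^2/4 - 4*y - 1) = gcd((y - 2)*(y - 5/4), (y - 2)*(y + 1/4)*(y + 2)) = y - 2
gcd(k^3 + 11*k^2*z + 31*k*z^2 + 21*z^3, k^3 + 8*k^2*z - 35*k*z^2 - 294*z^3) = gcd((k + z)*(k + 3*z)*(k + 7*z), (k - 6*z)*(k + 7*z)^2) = k + 7*z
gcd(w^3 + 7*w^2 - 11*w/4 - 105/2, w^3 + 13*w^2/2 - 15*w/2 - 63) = w^2 + 19*w/2 + 21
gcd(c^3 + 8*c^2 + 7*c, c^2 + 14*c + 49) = c + 7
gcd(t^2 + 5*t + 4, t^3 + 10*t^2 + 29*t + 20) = t^2 + 5*t + 4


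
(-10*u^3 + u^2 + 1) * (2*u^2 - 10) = -20*u^5 + 2*u^4 + 100*u^3 - 8*u^2 - 10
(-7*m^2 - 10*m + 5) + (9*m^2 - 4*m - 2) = 2*m^2 - 14*m + 3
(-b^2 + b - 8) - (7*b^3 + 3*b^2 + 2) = -7*b^3 - 4*b^2 + b - 10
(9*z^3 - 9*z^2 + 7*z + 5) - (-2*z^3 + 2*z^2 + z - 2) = 11*z^3 - 11*z^2 + 6*z + 7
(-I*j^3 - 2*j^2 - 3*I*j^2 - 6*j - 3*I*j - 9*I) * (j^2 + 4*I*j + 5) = -I*j^5 + 2*j^4 - 3*I*j^4 + 6*j^3 - 16*I*j^3 + 2*j^2 - 48*I*j^2 + 6*j - 15*I*j - 45*I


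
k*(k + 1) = k^2 + k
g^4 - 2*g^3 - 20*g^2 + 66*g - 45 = (g - 3)^2*(g - 1)*(g + 5)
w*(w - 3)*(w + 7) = w^3 + 4*w^2 - 21*w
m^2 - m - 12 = (m - 4)*(m + 3)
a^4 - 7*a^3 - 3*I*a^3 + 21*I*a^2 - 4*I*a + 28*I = (a - 7)*(a - 2*I)^2*(a + I)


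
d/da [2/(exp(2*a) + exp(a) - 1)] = (-4*exp(a) - 2)*exp(a)/(exp(2*a) + exp(a) - 1)^2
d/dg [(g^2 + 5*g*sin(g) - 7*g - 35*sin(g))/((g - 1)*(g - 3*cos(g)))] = (-3*g^3*sin(g) + 5*g^3*cos(g) + 19*g^2*sin(g) - 43*g^2*cos(g) - 9*g^2 + 49*g*sin(g) + 41*g*cos(g) + 120*g - 35*sin(g) - 45*sin(2*g) - 21*cos(g) - 105)/((g - 1)^2*(g - 3*cos(g))^2)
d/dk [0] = 0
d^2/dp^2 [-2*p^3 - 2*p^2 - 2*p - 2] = -12*p - 4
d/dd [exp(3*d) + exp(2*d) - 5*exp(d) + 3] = (3*exp(2*d) + 2*exp(d) - 5)*exp(d)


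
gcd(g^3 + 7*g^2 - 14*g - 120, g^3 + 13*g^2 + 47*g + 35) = g + 5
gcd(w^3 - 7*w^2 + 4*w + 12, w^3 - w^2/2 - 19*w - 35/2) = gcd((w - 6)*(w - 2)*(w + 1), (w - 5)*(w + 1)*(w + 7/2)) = w + 1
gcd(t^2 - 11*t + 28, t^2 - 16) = t - 4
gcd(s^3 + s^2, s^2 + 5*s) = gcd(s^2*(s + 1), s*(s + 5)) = s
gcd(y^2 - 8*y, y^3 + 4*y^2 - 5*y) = y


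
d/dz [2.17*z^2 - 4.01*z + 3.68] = 4.34*z - 4.01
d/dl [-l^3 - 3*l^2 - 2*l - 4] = -3*l^2 - 6*l - 2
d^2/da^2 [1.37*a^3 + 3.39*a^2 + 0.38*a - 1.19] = 8.22*a + 6.78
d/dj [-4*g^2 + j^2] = 2*j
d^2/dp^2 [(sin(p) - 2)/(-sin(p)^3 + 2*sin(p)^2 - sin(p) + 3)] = (4*sin(p)^7 - 24*sin(p)^6 + 38*sin(p)^5 + 41*sin(p)^4 - 148*sin(p)^3 + 73*sin(p)^2 + 51*sin(p) - 26)/(sin(p)^3 - 2*sin(p)^2 + sin(p) - 3)^3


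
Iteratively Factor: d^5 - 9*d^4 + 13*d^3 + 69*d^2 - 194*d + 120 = (d - 1)*(d^4 - 8*d^3 + 5*d^2 + 74*d - 120) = (d - 5)*(d - 1)*(d^3 - 3*d^2 - 10*d + 24) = (d - 5)*(d - 4)*(d - 1)*(d^2 + d - 6) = (d - 5)*(d - 4)*(d - 2)*(d - 1)*(d + 3)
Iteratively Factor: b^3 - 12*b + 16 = (b - 2)*(b^2 + 2*b - 8) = (b - 2)*(b + 4)*(b - 2)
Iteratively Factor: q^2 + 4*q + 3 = (q + 3)*(q + 1)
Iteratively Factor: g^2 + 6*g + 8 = (g + 2)*(g + 4)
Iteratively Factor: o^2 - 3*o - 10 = (o + 2)*(o - 5)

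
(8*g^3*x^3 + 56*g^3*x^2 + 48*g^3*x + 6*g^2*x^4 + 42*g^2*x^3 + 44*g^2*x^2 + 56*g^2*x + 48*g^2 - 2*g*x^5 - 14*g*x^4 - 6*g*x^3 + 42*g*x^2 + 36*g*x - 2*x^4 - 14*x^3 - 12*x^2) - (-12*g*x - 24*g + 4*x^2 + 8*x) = 8*g^3*x^3 + 56*g^3*x^2 + 48*g^3*x + 6*g^2*x^4 + 42*g^2*x^3 + 44*g^2*x^2 + 56*g^2*x + 48*g^2 - 2*g*x^5 - 14*g*x^4 - 6*g*x^3 + 42*g*x^2 + 48*g*x + 24*g - 2*x^4 - 14*x^3 - 16*x^2 - 8*x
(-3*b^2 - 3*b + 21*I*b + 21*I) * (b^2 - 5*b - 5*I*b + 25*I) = -3*b^4 + 12*b^3 + 36*I*b^3 + 120*b^2 - 144*I*b^2 - 420*b - 180*I*b - 525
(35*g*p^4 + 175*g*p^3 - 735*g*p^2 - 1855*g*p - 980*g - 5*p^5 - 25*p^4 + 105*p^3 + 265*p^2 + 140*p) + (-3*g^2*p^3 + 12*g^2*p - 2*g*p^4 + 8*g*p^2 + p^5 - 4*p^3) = -3*g^2*p^3 + 12*g^2*p + 33*g*p^4 + 175*g*p^3 - 727*g*p^2 - 1855*g*p - 980*g - 4*p^5 - 25*p^4 + 101*p^3 + 265*p^2 + 140*p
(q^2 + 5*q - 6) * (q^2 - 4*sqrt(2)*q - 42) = q^4 - 4*sqrt(2)*q^3 + 5*q^3 - 48*q^2 - 20*sqrt(2)*q^2 - 210*q + 24*sqrt(2)*q + 252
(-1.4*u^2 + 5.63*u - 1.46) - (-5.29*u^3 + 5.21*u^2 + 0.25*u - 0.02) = 5.29*u^3 - 6.61*u^2 + 5.38*u - 1.44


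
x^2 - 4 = (x - 2)*(x + 2)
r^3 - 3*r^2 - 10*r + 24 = (r - 4)*(r - 2)*(r + 3)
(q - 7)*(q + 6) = q^2 - q - 42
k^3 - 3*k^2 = k^2*(k - 3)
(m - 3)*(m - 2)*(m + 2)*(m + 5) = m^4 + 2*m^3 - 19*m^2 - 8*m + 60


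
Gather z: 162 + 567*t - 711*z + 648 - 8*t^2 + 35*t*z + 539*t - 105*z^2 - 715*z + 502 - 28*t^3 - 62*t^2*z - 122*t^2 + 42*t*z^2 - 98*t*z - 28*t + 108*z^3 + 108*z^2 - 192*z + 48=-28*t^3 - 130*t^2 + 1078*t + 108*z^3 + z^2*(42*t + 3) + z*(-62*t^2 - 63*t - 1618) + 1360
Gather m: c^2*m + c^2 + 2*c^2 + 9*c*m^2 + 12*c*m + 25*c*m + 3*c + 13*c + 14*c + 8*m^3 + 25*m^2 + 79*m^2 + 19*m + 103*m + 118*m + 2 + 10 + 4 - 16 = 3*c^2 + 30*c + 8*m^3 + m^2*(9*c + 104) + m*(c^2 + 37*c + 240)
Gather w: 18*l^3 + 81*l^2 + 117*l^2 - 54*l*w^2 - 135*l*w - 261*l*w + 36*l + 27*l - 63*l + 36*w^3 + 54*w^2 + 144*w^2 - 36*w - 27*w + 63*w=18*l^3 + 198*l^2 - 396*l*w + 36*w^3 + w^2*(198 - 54*l)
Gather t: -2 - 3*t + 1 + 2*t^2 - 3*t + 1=2*t^2 - 6*t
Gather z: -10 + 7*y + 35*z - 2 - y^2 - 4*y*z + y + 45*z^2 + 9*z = -y^2 + 8*y + 45*z^2 + z*(44 - 4*y) - 12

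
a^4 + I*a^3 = a^3*(a + I)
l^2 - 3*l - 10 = (l - 5)*(l + 2)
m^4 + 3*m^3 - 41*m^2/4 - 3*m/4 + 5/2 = (m - 2)*(m - 1/2)*(m + 1/2)*(m + 5)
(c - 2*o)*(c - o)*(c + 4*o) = c^3 + c^2*o - 10*c*o^2 + 8*o^3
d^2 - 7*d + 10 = (d - 5)*(d - 2)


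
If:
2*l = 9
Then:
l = 9/2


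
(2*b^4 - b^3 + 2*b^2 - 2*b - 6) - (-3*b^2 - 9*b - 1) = 2*b^4 - b^3 + 5*b^2 + 7*b - 5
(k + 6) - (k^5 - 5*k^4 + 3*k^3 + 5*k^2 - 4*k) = -k^5 + 5*k^4 - 3*k^3 - 5*k^2 + 5*k + 6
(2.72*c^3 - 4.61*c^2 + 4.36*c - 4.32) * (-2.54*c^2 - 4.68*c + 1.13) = -6.9088*c^5 - 1.0202*c^4 + 13.574*c^3 - 14.6413*c^2 + 25.1444*c - 4.8816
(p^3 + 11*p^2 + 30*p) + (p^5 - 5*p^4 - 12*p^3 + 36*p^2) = p^5 - 5*p^4 - 11*p^3 + 47*p^2 + 30*p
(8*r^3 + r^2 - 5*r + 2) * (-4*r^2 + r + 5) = -32*r^5 + 4*r^4 + 61*r^3 - 8*r^2 - 23*r + 10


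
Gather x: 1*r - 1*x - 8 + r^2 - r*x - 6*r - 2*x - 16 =r^2 - 5*r + x*(-r - 3) - 24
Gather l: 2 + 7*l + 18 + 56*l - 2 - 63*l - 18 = 0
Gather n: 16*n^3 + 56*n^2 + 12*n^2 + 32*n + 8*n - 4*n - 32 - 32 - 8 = 16*n^3 + 68*n^2 + 36*n - 72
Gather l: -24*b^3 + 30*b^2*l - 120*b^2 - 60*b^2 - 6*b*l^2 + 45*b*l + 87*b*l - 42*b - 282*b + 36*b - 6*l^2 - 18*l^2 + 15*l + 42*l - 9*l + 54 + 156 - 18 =-24*b^3 - 180*b^2 - 288*b + l^2*(-6*b - 24) + l*(30*b^2 + 132*b + 48) + 192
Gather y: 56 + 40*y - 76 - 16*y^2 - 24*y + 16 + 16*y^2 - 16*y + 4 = 0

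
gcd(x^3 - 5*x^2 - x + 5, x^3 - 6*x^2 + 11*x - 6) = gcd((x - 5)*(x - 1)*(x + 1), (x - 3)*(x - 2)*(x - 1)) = x - 1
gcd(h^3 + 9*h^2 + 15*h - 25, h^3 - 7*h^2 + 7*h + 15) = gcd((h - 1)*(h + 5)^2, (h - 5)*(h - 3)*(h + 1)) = 1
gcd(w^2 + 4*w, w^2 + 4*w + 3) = 1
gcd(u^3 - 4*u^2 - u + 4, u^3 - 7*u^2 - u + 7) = u^2 - 1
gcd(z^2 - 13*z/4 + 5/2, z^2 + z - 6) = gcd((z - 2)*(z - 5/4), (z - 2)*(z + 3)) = z - 2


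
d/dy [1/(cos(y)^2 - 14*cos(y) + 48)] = 2*(cos(y) - 7)*sin(y)/(cos(y)^2 - 14*cos(y) + 48)^2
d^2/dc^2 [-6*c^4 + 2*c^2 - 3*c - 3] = 4 - 72*c^2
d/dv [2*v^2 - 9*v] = 4*v - 9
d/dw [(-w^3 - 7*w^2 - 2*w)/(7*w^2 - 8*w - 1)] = (-7*w^4 + 16*w^3 + 73*w^2 + 14*w + 2)/(49*w^4 - 112*w^3 + 50*w^2 + 16*w + 1)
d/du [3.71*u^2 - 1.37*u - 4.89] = 7.42*u - 1.37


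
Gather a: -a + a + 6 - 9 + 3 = 0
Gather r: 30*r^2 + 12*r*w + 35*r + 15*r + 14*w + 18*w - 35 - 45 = 30*r^2 + r*(12*w + 50) + 32*w - 80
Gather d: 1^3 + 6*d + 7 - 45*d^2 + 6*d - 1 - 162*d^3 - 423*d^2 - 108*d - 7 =-162*d^3 - 468*d^2 - 96*d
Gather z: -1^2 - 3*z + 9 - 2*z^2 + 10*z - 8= -2*z^2 + 7*z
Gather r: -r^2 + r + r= -r^2 + 2*r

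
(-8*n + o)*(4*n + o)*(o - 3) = -32*n^2*o + 96*n^2 - 4*n*o^2 + 12*n*o + o^3 - 3*o^2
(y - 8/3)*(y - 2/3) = y^2 - 10*y/3 + 16/9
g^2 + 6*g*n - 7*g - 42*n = (g - 7)*(g + 6*n)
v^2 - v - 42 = (v - 7)*(v + 6)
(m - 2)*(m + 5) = m^2 + 3*m - 10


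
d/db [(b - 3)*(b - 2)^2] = (b - 2)*(3*b - 8)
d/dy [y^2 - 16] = 2*y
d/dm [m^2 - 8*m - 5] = 2*m - 8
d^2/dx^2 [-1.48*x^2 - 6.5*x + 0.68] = -2.96000000000000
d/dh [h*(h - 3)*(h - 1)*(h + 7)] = 4*h^3 + 9*h^2 - 50*h + 21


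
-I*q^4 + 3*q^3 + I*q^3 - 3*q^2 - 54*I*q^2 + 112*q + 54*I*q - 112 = (q - 7*I)*(q + 2*I)*(q + 8*I)*(-I*q + I)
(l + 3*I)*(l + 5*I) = l^2 + 8*I*l - 15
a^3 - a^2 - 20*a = a*(a - 5)*(a + 4)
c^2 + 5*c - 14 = (c - 2)*(c + 7)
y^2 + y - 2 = (y - 1)*(y + 2)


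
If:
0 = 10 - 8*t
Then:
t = 5/4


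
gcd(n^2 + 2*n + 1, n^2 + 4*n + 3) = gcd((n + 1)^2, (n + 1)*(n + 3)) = n + 1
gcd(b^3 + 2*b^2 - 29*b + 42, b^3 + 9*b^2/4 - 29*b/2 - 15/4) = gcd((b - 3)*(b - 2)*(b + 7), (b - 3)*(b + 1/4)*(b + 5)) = b - 3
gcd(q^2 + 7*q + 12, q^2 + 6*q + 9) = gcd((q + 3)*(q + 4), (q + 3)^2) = q + 3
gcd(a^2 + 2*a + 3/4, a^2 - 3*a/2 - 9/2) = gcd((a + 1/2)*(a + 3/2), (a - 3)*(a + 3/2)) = a + 3/2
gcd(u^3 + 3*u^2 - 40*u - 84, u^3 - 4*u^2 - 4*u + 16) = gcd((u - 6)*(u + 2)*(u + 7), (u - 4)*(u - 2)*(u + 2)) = u + 2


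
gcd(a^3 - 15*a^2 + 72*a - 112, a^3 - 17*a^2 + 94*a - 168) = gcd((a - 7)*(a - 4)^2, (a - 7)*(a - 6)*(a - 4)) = a^2 - 11*a + 28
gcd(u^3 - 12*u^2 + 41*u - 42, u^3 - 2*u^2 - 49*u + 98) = u^2 - 9*u + 14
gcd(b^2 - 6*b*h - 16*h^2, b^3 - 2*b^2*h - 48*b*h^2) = b - 8*h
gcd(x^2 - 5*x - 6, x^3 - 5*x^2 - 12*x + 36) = x - 6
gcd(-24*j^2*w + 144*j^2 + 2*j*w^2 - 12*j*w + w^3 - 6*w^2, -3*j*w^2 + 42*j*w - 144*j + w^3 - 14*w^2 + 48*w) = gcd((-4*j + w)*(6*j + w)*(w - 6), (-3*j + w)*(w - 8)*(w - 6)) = w - 6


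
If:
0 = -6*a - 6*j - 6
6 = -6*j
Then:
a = 0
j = -1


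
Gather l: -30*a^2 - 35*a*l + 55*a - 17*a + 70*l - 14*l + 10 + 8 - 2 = -30*a^2 + 38*a + l*(56 - 35*a) + 16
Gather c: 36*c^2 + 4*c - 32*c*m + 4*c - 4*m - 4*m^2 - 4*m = 36*c^2 + c*(8 - 32*m) - 4*m^2 - 8*m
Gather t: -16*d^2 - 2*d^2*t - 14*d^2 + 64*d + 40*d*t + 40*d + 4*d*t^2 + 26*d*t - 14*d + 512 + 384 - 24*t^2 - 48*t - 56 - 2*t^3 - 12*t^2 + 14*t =-30*d^2 + 90*d - 2*t^3 + t^2*(4*d - 36) + t*(-2*d^2 + 66*d - 34) + 840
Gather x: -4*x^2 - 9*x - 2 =-4*x^2 - 9*x - 2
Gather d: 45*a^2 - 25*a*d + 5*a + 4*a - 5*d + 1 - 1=45*a^2 + 9*a + d*(-25*a - 5)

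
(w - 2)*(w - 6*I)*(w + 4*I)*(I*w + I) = I*w^4 + 2*w^3 - I*w^3 - 2*w^2 + 22*I*w^2 - 4*w - 24*I*w - 48*I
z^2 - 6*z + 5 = (z - 5)*(z - 1)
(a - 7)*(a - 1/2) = a^2 - 15*a/2 + 7/2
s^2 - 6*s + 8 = (s - 4)*(s - 2)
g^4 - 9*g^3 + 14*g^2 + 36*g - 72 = (g - 6)*(g - 3)*(g - 2)*(g + 2)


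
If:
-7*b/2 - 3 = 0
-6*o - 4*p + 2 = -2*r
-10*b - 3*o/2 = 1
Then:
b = -6/7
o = 106/21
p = r/2 - 99/14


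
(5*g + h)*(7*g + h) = 35*g^2 + 12*g*h + h^2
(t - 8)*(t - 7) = t^2 - 15*t + 56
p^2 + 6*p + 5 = (p + 1)*(p + 5)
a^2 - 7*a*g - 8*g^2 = (a - 8*g)*(a + g)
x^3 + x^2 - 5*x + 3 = (x - 1)^2*(x + 3)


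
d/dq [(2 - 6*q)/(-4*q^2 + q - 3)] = 8*(-3*q^2 + 2*q + 2)/(16*q^4 - 8*q^3 + 25*q^2 - 6*q + 9)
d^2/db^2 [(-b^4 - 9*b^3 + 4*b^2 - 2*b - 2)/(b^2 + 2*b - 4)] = 2*(-b^6 - 6*b^5 - 18*b^3 + 162*b^2 - 468*b + 32)/(b^6 + 6*b^5 - 40*b^3 + 96*b - 64)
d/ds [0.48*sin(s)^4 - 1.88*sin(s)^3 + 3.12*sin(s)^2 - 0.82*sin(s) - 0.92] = (1.92*sin(s)^3 - 5.64*sin(s)^2 + 6.24*sin(s) - 0.82)*cos(s)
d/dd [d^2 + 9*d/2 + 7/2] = 2*d + 9/2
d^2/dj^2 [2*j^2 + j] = 4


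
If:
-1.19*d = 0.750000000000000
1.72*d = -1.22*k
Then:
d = -0.63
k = 0.89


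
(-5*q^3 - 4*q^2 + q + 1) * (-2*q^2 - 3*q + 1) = 10*q^5 + 23*q^4 + 5*q^3 - 9*q^2 - 2*q + 1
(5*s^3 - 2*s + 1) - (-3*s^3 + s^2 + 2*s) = 8*s^3 - s^2 - 4*s + 1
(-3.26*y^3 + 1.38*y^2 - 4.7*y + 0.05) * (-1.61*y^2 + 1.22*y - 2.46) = 5.2486*y^5 - 6.199*y^4 + 17.2702*y^3 - 9.2093*y^2 + 11.623*y - 0.123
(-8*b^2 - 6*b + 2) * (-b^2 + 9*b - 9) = 8*b^4 - 66*b^3 + 16*b^2 + 72*b - 18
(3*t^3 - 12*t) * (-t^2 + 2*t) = -3*t^5 + 6*t^4 + 12*t^3 - 24*t^2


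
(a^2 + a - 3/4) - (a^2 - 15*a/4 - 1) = 19*a/4 + 1/4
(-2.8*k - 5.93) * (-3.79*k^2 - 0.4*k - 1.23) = 10.612*k^3 + 23.5947*k^2 + 5.816*k + 7.2939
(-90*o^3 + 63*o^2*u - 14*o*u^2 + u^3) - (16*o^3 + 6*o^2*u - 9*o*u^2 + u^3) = -106*o^3 + 57*o^2*u - 5*o*u^2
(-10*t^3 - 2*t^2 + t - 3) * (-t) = 10*t^4 + 2*t^3 - t^2 + 3*t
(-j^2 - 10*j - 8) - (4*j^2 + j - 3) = -5*j^2 - 11*j - 5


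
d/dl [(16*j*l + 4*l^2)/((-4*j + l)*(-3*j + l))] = 4*j*(48*j^2 + 24*j*l - 11*l^2)/(144*j^4 - 168*j^3*l + 73*j^2*l^2 - 14*j*l^3 + l^4)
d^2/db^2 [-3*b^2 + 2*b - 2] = -6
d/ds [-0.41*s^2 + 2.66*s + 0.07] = 2.66 - 0.82*s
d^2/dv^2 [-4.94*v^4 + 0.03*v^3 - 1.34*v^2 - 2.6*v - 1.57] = -59.28*v^2 + 0.18*v - 2.68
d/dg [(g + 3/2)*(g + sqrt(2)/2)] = 2*g + sqrt(2)/2 + 3/2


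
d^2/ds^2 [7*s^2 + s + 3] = 14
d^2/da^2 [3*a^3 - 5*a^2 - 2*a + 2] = 18*a - 10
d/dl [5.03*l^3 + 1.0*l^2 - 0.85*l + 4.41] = 15.09*l^2 + 2.0*l - 0.85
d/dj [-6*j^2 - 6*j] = -12*j - 6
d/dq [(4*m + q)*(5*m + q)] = 9*m + 2*q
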